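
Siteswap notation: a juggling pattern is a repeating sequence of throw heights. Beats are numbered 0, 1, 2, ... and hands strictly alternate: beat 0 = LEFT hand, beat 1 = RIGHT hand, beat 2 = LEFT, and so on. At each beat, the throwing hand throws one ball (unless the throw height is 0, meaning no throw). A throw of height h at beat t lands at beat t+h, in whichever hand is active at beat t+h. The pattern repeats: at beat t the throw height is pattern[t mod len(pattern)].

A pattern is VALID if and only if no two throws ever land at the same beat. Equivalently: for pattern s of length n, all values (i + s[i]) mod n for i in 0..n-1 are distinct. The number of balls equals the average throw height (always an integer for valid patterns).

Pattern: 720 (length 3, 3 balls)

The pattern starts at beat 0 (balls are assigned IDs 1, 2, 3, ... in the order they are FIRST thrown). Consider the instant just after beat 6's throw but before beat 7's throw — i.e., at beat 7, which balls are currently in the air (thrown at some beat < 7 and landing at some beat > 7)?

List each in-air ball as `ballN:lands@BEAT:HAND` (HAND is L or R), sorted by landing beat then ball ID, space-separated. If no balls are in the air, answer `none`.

Beat 0 (L): throw ball1 h=7 -> lands@7:R; in-air after throw: [b1@7:R]
Beat 1 (R): throw ball2 h=2 -> lands@3:R; in-air after throw: [b2@3:R b1@7:R]
Beat 3 (R): throw ball2 h=7 -> lands@10:L; in-air after throw: [b1@7:R b2@10:L]
Beat 4 (L): throw ball3 h=2 -> lands@6:L; in-air after throw: [b3@6:L b1@7:R b2@10:L]
Beat 6 (L): throw ball3 h=7 -> lands@13:R; in-air after throw: [b1@7:R b2@10:L b3@13:R]
Beat 7 (R): throw ball1 h=2 -> lands@9:R; in-air after throw: [b1@9:R b2@10:L b3@13:R]

Answer: ball2:lands@10:L ball3:lands@13:R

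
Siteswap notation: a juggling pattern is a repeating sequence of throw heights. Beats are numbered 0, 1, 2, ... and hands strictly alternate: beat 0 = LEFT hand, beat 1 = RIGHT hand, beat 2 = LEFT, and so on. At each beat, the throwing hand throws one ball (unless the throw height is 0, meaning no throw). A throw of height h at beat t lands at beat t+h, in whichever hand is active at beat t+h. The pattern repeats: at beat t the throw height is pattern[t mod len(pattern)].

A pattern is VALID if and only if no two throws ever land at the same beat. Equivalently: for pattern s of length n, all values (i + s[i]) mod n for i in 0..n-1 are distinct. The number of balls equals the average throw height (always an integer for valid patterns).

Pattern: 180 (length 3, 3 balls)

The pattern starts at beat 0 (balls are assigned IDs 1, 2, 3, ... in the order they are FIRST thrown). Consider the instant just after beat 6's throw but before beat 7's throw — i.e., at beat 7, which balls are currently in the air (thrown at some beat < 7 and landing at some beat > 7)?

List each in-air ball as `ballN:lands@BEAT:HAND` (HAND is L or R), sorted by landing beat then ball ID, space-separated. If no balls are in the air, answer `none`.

Beat 0 (L): throw ball1 h=1 -> lands@1:R; in-air after throw: [b1@1:R]
Beat 1 (R): throw ball1 h=8 -> lands@9:R; in-air after throw: [b1@9:R]
Beat 3 (R): throw ball2 h=1 -> lands@4:L; in-air after throw: [b2@4:L b1@9:R]
Beat 4 (L): throw ball2 h=8 -> lands@12:L; in-air after throw: [b1@9:R b2@12:L]
Beat 6 (L): throw ball3 h=1 -> lands@7:R; in-air after throw: [b3@7:R b1@9:R b2@12:L]
Beat 7 (R): throw ball3 h=8 -> lands@15:R; in-air after throw: [b1@9:R b2@12:L b3@15:R]

Answer: ball1:lands@9:R ball2:lands@12:L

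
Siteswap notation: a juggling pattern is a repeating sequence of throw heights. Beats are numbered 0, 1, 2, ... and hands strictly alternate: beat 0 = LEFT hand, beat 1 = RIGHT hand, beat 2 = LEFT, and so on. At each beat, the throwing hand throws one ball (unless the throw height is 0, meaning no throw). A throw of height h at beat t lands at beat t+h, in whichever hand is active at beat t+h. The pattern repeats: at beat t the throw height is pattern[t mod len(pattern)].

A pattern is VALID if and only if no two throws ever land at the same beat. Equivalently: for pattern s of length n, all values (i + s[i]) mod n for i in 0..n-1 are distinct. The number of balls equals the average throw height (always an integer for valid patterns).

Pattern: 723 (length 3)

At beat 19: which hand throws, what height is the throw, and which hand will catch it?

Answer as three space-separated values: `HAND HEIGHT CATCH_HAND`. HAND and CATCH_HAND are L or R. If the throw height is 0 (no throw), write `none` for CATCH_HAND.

Answer: R 2 R

Derivation:
Beat 19: 19 mod 2 = 1, so hand = R
Throw height = pattern[19 mod 3] = pattern[1] = 2
Lands at beat 19+2=21, 21 mod 2 = 1, so catch hand = R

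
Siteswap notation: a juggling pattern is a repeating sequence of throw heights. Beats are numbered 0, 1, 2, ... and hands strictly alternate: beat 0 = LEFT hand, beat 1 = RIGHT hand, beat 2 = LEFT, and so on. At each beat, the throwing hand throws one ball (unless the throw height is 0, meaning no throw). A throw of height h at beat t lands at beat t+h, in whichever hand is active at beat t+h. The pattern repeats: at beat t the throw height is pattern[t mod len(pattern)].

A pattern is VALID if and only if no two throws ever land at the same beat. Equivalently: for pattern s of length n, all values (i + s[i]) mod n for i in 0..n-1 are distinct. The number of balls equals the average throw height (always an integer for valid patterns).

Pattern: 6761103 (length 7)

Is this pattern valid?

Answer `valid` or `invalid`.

Answer: invalid

Derivation:
i=0: (i + s[i]) mod n = (0 + 6) mod 7 = 6
i=1: (i + s[i]) mod n = (1 + 7) mod 7 = 1
i=2: (i + s[i]) mod n = (2 + 6) mod 7 = 1
i=3: (i + s[i]) mod n = (3 + 1) mod 7 = 4
i=4: (i + s[i]) mod n = (4 + 1) mod 7 = 5
i=5: (i + s[i]) mod n = (5 + 0) mod 7 = 5
i=6: (i + s[i]) mod n = (6 + 3) mod 7 = 2
Residues: [6, 1, 1, 4, 5, 5, 2], distinct: False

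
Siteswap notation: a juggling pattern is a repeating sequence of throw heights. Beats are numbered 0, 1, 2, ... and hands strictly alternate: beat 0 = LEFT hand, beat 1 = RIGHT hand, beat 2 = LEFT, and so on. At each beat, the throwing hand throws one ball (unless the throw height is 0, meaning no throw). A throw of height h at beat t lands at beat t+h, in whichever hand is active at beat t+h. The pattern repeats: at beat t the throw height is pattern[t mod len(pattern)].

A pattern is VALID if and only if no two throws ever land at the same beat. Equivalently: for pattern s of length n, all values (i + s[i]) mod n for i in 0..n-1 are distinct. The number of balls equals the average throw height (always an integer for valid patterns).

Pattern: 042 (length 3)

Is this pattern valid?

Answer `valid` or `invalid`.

i=0: (i + s[i]) mod n = (0 + 0) mod 3 = 0
i=1: (i + s[i]) mod n = (1 + 4) mod 3 = 2
i=2: (i + s[i]) mod n = (2 + 2) mod 3 = 1
Residues: [0, 2, 1], distinct: True

Answer: valid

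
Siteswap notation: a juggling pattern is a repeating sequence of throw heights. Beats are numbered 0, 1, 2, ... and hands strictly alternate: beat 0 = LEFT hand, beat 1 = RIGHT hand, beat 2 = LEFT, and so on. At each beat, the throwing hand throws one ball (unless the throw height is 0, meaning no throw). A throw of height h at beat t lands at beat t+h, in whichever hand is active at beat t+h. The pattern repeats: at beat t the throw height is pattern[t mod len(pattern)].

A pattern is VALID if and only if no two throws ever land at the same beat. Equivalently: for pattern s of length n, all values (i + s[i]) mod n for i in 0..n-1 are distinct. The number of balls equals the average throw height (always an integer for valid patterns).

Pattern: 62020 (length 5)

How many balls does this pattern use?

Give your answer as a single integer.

Pattern = [6, 2, 0, 2, 0], length n = 5
  position 0: throw height = 6, running sum = 6
  position 1: throw height = 2, running sum = 8
  position 2: throw height = 0, running sum = 8
  position 3: throw height = 2, running sum = 10
  position 4: throw height = 0, running sum = 10
Total sum = 10; balls = sum / n = 10 / 5 = 2

Answer: 2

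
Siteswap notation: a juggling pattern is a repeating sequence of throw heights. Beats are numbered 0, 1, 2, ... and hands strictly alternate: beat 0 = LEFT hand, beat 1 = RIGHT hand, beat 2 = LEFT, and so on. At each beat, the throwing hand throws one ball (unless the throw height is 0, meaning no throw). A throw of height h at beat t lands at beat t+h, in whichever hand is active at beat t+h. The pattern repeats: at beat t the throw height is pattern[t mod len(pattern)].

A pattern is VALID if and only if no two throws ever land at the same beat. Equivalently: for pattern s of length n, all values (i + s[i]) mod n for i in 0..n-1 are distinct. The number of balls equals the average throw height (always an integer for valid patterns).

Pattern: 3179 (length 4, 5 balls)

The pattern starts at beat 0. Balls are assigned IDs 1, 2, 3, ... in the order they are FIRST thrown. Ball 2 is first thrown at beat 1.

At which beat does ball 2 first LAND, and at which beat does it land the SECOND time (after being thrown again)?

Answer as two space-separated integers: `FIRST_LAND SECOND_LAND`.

Beat 0 (L): throw ball1 h=3 -> lands@3:R; in-air after throw: [b1@3:R]
Beat 1 (R): throw ball2 h=1 -> lands@2:L; in-air after throw: [b2@2:L b1@3:R]
Beat 2 (L): throw ball2 h=7 -> lands@9:R; in-air after throw: [b1@3:R b2@9:R]
Beat 3 (R): throw ball1 h=9 -> lands@12:L; in-air after throw: [b2@9:R b1@12:L]
Beat 4 (L): throw ball3 h=3 -> lands@7:R; in-air after throw: [b3@7:R b2@9:R b1@12:L]
Beat 5 (R): throw ball4 h=1 -> lands@6:L; in-air after throw: [b4@6:L b3@7:R b2@9:R b1@12:L]
Beat 6 (L): throw ball4 h=7 -> lands@13:R; in-air after throw: [b3@7:R b2@9:R b1@12:L b4@13:R]
Beat 7 (R): throw ball3 h=9 -> lands@16:L; in-air after throw: [b2@9:R b1@12:L b4@13:R b3@16:L]
Beat 8 (L): throw ball5 h=3 -> lands@11:R; in-air after throw: [b2@9:R b5@11:R b1@12:L b4@13:R b3@16:L]
Beat 9 (R): throw ball2 h=1 -> lands@10:L; in-air after throw: [b2@10:L b5@11:R b1@12:L b4@13:R b3@16:L]
Ball 2: thrown@1 h=1 -> first land @2; rethrown@2 h=7 -> second land @9

Answer: 2 9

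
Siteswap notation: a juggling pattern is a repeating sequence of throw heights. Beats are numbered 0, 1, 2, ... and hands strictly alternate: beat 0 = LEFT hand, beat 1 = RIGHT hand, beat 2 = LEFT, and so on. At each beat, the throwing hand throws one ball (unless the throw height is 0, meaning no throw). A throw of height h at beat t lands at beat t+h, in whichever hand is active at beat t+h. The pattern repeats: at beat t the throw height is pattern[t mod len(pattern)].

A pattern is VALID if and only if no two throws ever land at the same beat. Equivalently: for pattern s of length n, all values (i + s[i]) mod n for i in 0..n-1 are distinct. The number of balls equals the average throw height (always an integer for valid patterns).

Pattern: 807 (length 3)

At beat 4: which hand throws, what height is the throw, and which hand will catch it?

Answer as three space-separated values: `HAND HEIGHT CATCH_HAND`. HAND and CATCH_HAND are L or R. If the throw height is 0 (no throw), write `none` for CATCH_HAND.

Beat 4: 4 mod 2 = 0, so hand = L
Throw height = pattern[4 mod 3] = pattern[1] = 0

Answer: L 0 none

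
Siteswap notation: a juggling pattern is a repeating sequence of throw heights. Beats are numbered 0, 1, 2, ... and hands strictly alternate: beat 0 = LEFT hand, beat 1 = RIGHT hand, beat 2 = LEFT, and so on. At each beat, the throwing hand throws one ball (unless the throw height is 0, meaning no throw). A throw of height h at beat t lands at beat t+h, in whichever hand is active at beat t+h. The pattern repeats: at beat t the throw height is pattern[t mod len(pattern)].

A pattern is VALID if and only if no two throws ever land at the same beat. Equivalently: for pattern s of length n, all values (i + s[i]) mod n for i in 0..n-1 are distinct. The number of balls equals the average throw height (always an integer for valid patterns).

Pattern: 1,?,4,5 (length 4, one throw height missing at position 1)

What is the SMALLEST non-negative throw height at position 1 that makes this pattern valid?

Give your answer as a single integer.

Answer: 2

Derivation:
i=0: (0 + 1) mod 4 = 1
i=1: s[i]=? (unknown)
i=2: (2 + 4) mod 4 = 2
i=3: (3 + 5) mod 4 = 0
Known residues: [0, 1, 2]; need a permutation of 0..3, so missing residue r = 3
Need (1 + s) mod 4 = 3; smallest s = (3 - 1) mod 4 = 2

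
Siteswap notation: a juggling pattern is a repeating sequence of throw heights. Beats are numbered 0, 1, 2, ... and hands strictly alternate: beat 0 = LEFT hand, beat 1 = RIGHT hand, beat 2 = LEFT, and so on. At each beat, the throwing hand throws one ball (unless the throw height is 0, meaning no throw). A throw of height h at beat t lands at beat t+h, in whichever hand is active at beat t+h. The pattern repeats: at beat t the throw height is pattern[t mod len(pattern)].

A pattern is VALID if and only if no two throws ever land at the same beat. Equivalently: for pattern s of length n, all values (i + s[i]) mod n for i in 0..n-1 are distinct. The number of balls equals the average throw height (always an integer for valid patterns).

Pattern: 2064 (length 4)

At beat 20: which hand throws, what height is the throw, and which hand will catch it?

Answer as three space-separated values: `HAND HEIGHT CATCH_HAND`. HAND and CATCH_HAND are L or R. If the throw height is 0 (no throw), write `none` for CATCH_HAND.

Beat 20: 20 mod 2 = 0, so hand = L
Throw height = pattern[20 mod 4] = pattern[0] = 2
Lands at beat 20+2=22, 22 mod 2 = 0, so catch hand = L

Answer: L 2 L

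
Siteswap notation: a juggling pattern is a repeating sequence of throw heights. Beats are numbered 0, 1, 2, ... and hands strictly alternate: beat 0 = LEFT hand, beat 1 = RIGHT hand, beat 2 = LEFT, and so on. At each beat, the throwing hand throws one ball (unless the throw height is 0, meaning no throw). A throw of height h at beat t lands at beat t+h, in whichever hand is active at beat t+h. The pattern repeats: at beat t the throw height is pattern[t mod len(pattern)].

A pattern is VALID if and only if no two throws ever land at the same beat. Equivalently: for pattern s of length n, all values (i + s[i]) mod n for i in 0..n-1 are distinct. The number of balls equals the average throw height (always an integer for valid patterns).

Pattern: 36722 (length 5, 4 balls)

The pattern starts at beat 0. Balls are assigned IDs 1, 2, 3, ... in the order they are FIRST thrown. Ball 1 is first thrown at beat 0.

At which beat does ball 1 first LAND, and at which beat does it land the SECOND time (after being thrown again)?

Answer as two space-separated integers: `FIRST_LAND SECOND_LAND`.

Beat 0 (L): throw ball1 h=3 -> lands@3:R; in-air after throw: [b1@3:R]
Beat 1 (R): throw ball2 h=6 -> lands@7:R; in-air after throw: [b1@3:R b2@7:R]
Beat 2 (L): throw ball3 h=7 -> lands@9:R; in-air after throw: [b1@3:R b2@7:R b3@9:R]
Beat 3 (R): throw ball1 h=2 -> lands@5:R; in-air after throw: [b1@5:R b2@7:R b3@9:R]
Beat 4 (L): throw ball4 h=2 -> lands@6:L; in-air after throw: [b1@5:R b4@6:L b2@7:R b3@9:R]
Beat 5 (R): throw ball1 h=3 -> lands@8:L; in-air after throw: [b4@6:L b2@7:R b1@8:L b3@9:R]
Ball 1: thrown@0 h=3 -> first land @3; rethrown@3 h=2 -> second land @5

Answer: 3 5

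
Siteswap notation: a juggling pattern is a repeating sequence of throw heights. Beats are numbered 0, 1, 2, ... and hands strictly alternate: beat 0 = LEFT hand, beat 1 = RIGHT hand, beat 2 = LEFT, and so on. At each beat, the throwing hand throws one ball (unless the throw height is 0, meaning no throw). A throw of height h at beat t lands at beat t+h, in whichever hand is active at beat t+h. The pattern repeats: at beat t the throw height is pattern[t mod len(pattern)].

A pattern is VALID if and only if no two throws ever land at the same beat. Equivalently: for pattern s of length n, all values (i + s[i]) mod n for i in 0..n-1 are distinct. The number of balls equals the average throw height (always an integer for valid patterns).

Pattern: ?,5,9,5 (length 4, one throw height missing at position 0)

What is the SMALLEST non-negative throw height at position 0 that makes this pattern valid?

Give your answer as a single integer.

i=0: s[i]=? (unknown)
i=1: (1 + 5) mod 4 = 2
i=2: (2 + 9) mod 4 = 3
i=3: (3 + 5) mod 4 = 0
Known residues: [0, 2, 3]; need a permutation of 0..3, so missing residue r = 1
Need (0 + s) mod 4 = 1; smallest s = (1 - 0) mod 4 = 1

Answer: 1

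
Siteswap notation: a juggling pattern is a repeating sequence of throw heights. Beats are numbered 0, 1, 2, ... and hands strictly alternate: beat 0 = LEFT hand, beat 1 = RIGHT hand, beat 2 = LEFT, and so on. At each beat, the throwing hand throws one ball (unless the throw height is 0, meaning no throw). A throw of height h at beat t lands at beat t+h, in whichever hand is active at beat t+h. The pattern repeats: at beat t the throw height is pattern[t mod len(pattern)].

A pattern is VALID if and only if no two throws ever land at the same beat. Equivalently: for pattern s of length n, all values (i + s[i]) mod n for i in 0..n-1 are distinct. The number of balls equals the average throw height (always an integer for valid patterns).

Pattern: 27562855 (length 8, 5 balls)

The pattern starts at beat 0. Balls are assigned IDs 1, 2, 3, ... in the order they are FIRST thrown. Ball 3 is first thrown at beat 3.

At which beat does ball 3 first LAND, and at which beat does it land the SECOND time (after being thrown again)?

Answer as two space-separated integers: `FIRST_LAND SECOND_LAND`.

Answer: 9 16

Derivation:
Beat 0 (L): throw ball1 h=2 -> lands@2:L; in-air after throw: [b1@2:L]
Beat 1 (R): throw ball2 h=7 -> lands@8:L; in-air after throw: [b1@2:L b2@8:L]
Beat 2 (L): throw ball1 h=5 -> lands@7:R; in-air after throw: [b1@7:R b2@8:L]
Beat 3 (R): throw ball3 h=6 -> lands@9:R; in-air after throw: [b1@7:R b2@8:L b3@9:R]
Beat 4 (L): throw ball4 h=2 -> lands@6:L; in-air after throw: [b4@6:L b1@7:R b2@8:L b3@9:R]
Beat 5 (R): throw ball5 h=8 -> lands@13:R; in-air after throw: [b4@6:L b1@7:R b2@8:L b3@9:R b5@13:R]
Beat 6 (L): throw ball4 h=5 -> lands@11:R; in-air after throw: [b1@7:R b2@8:L b3@9:R b4@11:R b5@13:R]
Beat 7 (R): throw ball1 h=5 -> lands@12:L; in-air after throw: [b2@8:L b3@9:R b4@11:R b1@12:L b5@13:R]
Beat 8 (L): throw ball2 h=2 -> lands@10:L; in-air after throw: [b3@9:R b2@10:L b4@11:R b1@12:L b5@13:R]
Beat 9 (R): throw ball3 h=7 -> lands@16:L; in-air after throw: [b2@10:L b4@11:R b1@12:L b5@13:R b3@16:L]
Beat 10 (L): throw ball2 h=5 -> lands@15:R; in-air after throw: [b4@11:R b1@12:L b5@13:R b2@15:R b3@16:L]
Beat 11 (R): throw ball4 h=6 -> lands@17:R; in-air after throw: [b1@12:L b5@13:R b2@15:R b3@16:L b4@17:R]
Beat 12 (L): throw ball1 h=2 -> lands@14:L; in-air after throw: [b5@13:R b1@14:L b2@15:R b3@16:L b4@17:R]
Beat 13 (R): throw ball5 h=8 -> lands@21:R; in-air after throw: [b1@14:L b2@15:R b3@16:L b4@17:R b5@21:R]
Beat 14 (L): throw ball1 h=5 -> lands@19:R; in-air after throw: [b2@15:R b3@16:L b4@17:R b1@19:R b5@21:R]
Beat 15 (R): throw ball2 h=5 -> lands@20:L; in-air after throw: [b3@16:L b4@17:R b1@19:R b2@20:L b5@21:R]
Ball 3: thrown@3 h=6 -> first land @9; rethrown@9 h=7 -> second land @16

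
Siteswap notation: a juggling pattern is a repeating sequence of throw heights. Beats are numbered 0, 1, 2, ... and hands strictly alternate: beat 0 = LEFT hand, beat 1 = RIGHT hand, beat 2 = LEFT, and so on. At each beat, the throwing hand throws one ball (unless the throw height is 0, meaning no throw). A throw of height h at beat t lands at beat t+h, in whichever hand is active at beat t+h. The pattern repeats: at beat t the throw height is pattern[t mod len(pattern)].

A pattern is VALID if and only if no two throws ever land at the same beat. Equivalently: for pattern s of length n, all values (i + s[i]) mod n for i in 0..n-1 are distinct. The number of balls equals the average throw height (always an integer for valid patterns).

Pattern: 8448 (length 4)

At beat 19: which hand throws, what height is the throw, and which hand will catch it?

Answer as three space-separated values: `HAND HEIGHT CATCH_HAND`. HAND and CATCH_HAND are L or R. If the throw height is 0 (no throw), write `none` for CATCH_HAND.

Beat 19: 19 mod 2 = 1, so hand = R
Throw height = pattern[19 mod 4] = pattern[3] = 8
Lands at beat 19+8=27, 27 mod 2 = 1, so catch hand = R

Answer: R 8 R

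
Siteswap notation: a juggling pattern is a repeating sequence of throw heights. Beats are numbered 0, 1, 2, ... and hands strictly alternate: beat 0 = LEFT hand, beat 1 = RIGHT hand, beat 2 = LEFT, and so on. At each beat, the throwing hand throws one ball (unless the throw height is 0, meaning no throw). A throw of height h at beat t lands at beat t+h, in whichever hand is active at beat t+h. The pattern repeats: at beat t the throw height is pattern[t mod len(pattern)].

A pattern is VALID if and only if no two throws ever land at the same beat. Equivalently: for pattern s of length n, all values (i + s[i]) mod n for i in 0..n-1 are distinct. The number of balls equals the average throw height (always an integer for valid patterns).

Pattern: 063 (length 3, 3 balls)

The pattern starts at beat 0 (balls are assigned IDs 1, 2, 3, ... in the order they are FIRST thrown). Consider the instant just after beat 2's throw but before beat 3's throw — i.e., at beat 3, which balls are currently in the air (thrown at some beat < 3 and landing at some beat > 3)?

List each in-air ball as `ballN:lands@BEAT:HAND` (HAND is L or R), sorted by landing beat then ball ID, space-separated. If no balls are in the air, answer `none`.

Beat 1 (R): throw ball1 h=6 -> lands@7:R; in-air after throw: [b1@7:R]
Beat 2 (L): throw ball2 h=3 -> lands@5:R; in-air after throw: [b2@5:R b1@7:R]

Answer: ball2:lands@5:R ball1:lands@7:R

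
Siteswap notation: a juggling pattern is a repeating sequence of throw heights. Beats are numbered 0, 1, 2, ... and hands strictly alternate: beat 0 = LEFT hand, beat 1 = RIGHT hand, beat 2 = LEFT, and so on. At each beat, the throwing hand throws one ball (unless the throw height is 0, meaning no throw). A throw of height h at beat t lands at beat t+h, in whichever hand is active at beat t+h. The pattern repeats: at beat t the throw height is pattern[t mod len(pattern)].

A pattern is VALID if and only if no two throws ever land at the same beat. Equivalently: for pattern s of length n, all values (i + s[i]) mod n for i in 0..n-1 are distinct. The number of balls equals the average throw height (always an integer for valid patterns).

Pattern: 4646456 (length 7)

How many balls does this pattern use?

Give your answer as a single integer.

Answer: 5

Derivation:
Pattern = [4, 6, 4, 6, 4, 5, 6], length n = 7
  position 0: throw height = 4, running sum = 4
  position 1: throw height = 6, running sum = 10
  position 2: throw height = 4, running sum = 14
  position 3: throw height = 6, running sum = 20
  position 4: throw height = 4, running sum = 24
  position 5: throw height = 5, running sum = 29
  position 6: throw height = 6, running sum = 35
Total sum = 35; balls = sum / n = 35 / 7 = 5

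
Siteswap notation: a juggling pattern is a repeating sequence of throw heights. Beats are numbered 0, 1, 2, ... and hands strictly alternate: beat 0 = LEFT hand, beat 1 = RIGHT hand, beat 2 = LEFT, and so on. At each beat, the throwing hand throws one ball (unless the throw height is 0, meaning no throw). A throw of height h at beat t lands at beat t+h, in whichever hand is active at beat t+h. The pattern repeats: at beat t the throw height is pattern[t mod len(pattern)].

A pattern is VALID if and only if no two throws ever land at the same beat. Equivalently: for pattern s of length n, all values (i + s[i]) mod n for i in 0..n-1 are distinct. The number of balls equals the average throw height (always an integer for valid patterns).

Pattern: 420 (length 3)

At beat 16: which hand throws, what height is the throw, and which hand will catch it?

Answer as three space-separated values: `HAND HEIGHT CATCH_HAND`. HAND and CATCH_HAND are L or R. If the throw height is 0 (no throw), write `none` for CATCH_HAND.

Beat 16: 16 mod 2 = 0, so hand = L
Throw height = pattern[16 mod 3] = pattern[1] = 2
Lands at beat 16+2=18, 18 mod 2 = 0, so catch hand = L

Answer: L 2 L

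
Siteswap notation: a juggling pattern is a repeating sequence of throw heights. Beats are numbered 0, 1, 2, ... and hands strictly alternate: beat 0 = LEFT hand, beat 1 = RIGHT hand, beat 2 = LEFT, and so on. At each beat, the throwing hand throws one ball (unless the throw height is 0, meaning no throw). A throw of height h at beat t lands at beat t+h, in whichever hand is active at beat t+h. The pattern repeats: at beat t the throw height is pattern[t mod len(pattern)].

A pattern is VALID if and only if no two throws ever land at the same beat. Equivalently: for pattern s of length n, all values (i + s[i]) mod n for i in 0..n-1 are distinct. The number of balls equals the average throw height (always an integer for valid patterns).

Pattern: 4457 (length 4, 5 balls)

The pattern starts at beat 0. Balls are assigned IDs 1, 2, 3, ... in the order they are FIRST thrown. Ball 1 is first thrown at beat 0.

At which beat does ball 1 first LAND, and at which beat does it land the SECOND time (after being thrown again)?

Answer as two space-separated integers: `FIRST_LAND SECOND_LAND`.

Beat 0 (L): throw ball1 h=4 -> lands@4:L; in-air after throw: [b1@4:L]
Beat 1 (R): throw ball2 h=4 -> lands@5:R; in-air after throw: [b1@4:L b2@5:R]
Beat 2 (L): throw ball3 h=5 -> lands@7:R; in-air after throw: [b1@4:L b2@5:R b3@7:R]
Beat 3 (R): throw ball4 h=7 -> lands@10:L; in-air after throw: [b1@4:L b2@5:R b3@7:R b4@10:L]
Beat 4 (L): throw ball1 h=4 -> lands@8:L; in-air after throw: [b2@5:R b3@7:R b1@8:L b4@10:L]
Beat 5 (R): throw ball2 h=4 -> lands@9:R; in-air after throw: [b3@7:R b1@8:L b2@9:R b4@10:L]
Beat 6 (L): throw ball5 h=5 -> lands@11:R; in-air after throw: [b3@7:R b1@8:L b2@9:R b4@10:L b5@11:R]
Beat 7 (R): throw ball3 h=7 -> lands@14:L; in-air after throw: [b1@8:L b2@9:R b4@10:L b5@11:R b3@14:L]
Beat 8 (L): throw ball1 h=4 -> lands@12:L; in-air after throw: [b2@9:R b4@10:L b5@11:R b1@12:L b3@14:L]
Ball 1: thrown@0 h=4 -> first land @4; rethrown@4 h=4 -> second land @8

Answer: 4 8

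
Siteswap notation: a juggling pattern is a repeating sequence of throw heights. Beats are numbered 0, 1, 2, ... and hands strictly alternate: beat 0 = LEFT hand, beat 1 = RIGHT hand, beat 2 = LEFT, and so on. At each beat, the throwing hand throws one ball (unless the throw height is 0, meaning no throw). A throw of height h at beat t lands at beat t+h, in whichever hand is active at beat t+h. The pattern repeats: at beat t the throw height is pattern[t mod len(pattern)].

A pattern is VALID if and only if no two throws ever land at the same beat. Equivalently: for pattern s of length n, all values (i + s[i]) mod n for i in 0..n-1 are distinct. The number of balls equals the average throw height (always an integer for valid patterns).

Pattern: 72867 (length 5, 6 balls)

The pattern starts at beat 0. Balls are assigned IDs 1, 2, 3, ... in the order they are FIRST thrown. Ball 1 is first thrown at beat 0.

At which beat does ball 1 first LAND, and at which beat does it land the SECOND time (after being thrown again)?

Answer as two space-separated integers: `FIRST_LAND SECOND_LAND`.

Beat 0 (L): throw ball1 h=7 -> lands@7:R; in-air after throw: [b1@7:R]
Beat 1 (R): throw ball2 h=2 -> lands@3:R; in-air after throw: [b2@3:R b1@7:R]
Beat 2 (L): throw ball3 h=8 -> lands@10:L; in-air after throw: [b2@3:R b1@7:R b3@10:L]
Beat 3 (R): throw ball2 h=6 -> lands@9:R; in-air after throw: [b1@7:R b2@9:R b3@10:L]
Beat 4 (L): throw ball4 h=7 -> lands@11:R; in-air after throw: [b1@7:R b2@9:R b3@10:L b4@11:R]
Beat 5 (R): throw ball5 h=7 -> lands@12:L; in-air after throw: [b1@7:R b2@9:R b3@10:L b4@11:R b5@12:L]
Beat 6 (L): throw ball6 h=2 -> lands@8:L; in-air after throw: [b1@7:R b6@8:L b2@9:R b3@10:L b4@11:R b5@12:L]
Beat 7 (R): throw ball1 h=8 -> lands@15:R; in-air after throw: [b6@8:L b2@9:R b3@10:L b4@11:R b5@12:L b1@15:R]
Beat 8 (L): throw ball6 h=6 -> lands@14:L; in-air after throw: [b2@9:R b3@10:L b4@11:R b5@12:L b6@14:L b1@15:R]
Beat 9 (R): throw ball2 h=7 -> lands@16:L; in-air after throw: [b3@10:L b4@11:R b5@12:L b6@14:L b1@15:R b2@16:L]
Beat 10 (L): throw ball3 h=7 -> lands@17:R; in-air after throw: [b4@11:R b5@12:L b6@14:L b1@15:R b2@16:L b3@17:R]
Beat 11 (R): throw ball4 h=2 -> lands@13:R; in-air after throw: [b5@12:L b4@13:R b6@14:L b1@15:R b2@16:L b3@17:R]
Beat 12 (L): throw ball5 h=8 -> lands@20:L; in-air after throw: [b4@13:R b6@14:L b1@15:R b2@16:L b3@17:R b5@20:L]
Beat 13 (R): throw ball4 h=6 -> lands@19:R; in-air after throw: [b6@14:L b1@15:R b2@16:L b3@17:R b4@19:R b5@20:L]
Ball 1: thrown@0 h=7 -> first land @7; rethrown@7 h=8 -> second land @15

Answer: 7 15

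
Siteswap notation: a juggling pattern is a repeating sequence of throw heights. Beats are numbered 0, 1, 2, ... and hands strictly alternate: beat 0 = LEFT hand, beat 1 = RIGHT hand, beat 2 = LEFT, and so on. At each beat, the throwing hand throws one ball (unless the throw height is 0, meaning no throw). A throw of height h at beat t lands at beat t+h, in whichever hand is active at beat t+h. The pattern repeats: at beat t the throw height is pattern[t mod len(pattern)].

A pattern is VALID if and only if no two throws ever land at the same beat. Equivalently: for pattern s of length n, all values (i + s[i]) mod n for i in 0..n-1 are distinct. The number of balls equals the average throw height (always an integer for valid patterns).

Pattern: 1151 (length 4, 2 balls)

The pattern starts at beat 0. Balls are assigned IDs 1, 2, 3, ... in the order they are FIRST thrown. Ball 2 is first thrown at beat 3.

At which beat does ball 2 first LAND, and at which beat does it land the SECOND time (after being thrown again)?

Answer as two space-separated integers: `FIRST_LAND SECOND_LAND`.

Answer: 4 5

Derivation:
Beat 0 (L): throw ball1 h=1 -> lands@1:R; in-air after throw: [b1@1:R]
Beat 1 (R): throw ball1 h=1 -> lands@2:L; in-air after throw: [b1@2:L]
Beat 2 (L): throw ball1 h=5 -> lands@7:R; in-air after throw: [b1@7:R]
Beat 3 (R): throw ball2 h=1 -> lands@4:L; in-air after throw: [b2@4:L b1@7:R]
Beat 4 (L): throw ball2 h=1 -> lands@5:R; in-air after throw: [b2@5:R b1@7:R]
Beat 5 (R): throw ball2 h=1 -> lands@6:L; in-air after throw: [b2@6:L b1@7:R]
Ball 2: thrown@3 h=1 -> first land @4; rethrown@4 h=1 -> second land @5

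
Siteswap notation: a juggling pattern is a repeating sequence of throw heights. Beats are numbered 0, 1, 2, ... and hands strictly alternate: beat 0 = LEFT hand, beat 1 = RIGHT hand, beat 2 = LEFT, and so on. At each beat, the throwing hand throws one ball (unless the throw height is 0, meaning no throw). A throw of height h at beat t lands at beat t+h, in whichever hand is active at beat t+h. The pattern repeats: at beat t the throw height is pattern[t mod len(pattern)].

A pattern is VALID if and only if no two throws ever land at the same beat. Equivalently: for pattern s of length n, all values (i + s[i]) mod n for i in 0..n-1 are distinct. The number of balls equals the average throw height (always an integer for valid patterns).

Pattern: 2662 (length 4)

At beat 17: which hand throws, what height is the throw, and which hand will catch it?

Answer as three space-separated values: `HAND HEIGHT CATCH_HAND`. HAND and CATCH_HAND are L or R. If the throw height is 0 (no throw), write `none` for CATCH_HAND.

Answer: R 6 R

Derivation:
Beat 17: 17 mod 2 = 1, so hand = R
Throw height = pattern[17 mod 4] = pattern[1] = 6
Lands at beat 17+6=23, 23 mod 2 = 1, so catch hand = R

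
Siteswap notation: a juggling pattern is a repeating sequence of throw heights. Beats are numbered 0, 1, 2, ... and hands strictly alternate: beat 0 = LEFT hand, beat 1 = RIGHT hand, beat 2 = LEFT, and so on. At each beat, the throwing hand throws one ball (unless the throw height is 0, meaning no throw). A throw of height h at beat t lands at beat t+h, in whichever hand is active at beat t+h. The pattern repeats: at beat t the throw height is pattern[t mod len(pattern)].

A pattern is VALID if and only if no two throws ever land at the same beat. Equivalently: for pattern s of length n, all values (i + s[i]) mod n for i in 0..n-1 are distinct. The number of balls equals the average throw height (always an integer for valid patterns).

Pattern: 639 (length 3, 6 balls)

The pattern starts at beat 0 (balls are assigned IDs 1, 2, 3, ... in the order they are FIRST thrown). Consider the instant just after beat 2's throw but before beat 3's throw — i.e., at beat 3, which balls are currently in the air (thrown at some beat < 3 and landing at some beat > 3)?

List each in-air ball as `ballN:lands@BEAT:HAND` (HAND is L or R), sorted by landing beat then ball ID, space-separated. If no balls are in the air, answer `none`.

Beat 0 (L): throw ball1 h=6 -> lands@6:L; in-air after throw: [b1@6:L]
Beat 1 (R): throw ball2 h=3 -> lands@4:L; in-air after throw: [b2@4:L b1@6:L]
Beat 2 (L): throw ball3 h=9 -> lands@11:R; in-air after throw: [b2@4:L b1@6:L b3@11:R]
Beat 3 (R): throw ball4 h=6 -> lands@9:R; in-air after throw: [b2@4:L b1@6:L b4@9:R b3@11:R]

Answer: ball2:lands@4:L ball1:lands@6:L ball3:lands@11:R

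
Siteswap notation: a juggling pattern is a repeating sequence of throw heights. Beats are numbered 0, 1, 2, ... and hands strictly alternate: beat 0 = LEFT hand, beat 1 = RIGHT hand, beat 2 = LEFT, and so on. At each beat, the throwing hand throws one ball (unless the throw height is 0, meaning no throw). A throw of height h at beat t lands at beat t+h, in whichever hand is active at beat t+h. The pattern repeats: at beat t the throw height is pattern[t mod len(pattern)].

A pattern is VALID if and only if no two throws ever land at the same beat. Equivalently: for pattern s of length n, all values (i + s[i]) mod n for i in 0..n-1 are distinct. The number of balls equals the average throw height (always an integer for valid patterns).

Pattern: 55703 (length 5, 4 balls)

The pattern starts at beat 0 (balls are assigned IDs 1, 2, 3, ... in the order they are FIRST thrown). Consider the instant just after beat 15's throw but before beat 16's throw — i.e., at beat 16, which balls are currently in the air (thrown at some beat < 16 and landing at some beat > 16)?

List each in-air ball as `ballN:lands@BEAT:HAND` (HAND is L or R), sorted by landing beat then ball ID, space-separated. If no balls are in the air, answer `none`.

Beat 0 (L): throw ball1 h=5 -> lands@5:R; in-air after throw: [b1@5:R]
Beat 1 (R): throw ball2 h=5 -> lands@6:L; in-air after throw: [b1@5:R b2@6:L]
Beat 2 (L): throw ball3 h=7 -> lands@9:R; in-air after throw: [b1@5:R b2@6:L b3@9:R]
Beat 4 (L): throw ball4 h=3 -> lands@7:R; in-air after throw: [b1@5:R b2@6:L b4@7:R b3@9:R]
Beat 5 (R): throw ball1 h=5 -> lands@10:L; in-air after throw: [b2@6:L b4@7:R b3@9:R b1@10:L]
Beat 6 (L): throw ball2 h=5 -> lands@11:R; in-air after throw: [b4@7:R b3@9:R b1@10:L b2@11:R]
Beat 7 (R): throw ball4 h=7 -> lands@14:L; in-air after throw: [b3@9:R b1@10:L b2@11:R b4@14:L]
Beat 9 (R): throw ball3 h=3 -> lands@12:L; in-air after throw: [b1@10:L b2@11:R b3@12:L b4@14:L]
Beat 10 (L): throw ball1 h=5 -> lands@15:R; in-air after throw: [b2@11:R b3@12:L b4@14:L b1@15:R]
Beat 11 (R): throw ball2 h=5 -> lands@16:L; in-air after throw: [b3@12:L b4@14:L b1@15:R b2@16:L]
Beat 12 (L): throw ball3 h=7 -> lands@19:R; in-air after throw: [b4@14:L b1@15:R b2@16:L b3@19:R]
Beat 14 (L): throw ball4 h=3 -> lands@17:R; in-air after throw: [b1@15:R b2@16:L b4@17:R b3@19:R]
Beat 15 (R): throw ball1 h=5 -> lands@20:L; in-air after throw: [b2@16:L b4@17:R b3@19:R b1@20:L]
Beat 16 (L): throw ball2 h=5 -> lands@21:R; in-air after throw: [b4@17:R b3@19:R b1@20:L b2@21:R]

Answer: ball4:lands@17:R ball3:lands@19:R ball1:lands@20:L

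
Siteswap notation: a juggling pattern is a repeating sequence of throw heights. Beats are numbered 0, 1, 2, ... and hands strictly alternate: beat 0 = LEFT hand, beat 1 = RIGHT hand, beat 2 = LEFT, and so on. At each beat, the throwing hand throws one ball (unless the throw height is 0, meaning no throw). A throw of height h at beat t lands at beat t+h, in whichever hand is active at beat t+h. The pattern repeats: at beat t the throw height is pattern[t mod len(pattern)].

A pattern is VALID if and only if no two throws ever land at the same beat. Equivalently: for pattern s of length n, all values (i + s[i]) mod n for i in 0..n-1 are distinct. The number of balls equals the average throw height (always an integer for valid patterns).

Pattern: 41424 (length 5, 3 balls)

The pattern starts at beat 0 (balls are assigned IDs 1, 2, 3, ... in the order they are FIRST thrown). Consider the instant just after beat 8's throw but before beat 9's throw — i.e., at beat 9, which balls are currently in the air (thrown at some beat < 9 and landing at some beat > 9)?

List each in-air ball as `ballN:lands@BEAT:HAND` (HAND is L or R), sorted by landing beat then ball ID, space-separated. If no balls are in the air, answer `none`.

Answer: ball1:lands@10:L ball2:lands@11:R

Derivation:
Beat 0 (L): throw ball1 h=4 -> lands@4:L; in-air after throw: [b1@4:L]
Beat 1 (R): throw ball2 h=1 -> lands@2:L; in-air after throw: [b2@2:L b1@4:L]
Beat 2 (L): throw ball2 h=4 -> lands@6:L; in-air after throw: [b1@4:L b2@6:L]
Beat 3 (R): throw ball3 h=2 -> lands@5:R; in-air after throw: [b1@4:L b3@5:R b2@6:L]
Beat 4 (L): throw ball1 h=4 -> lands@8:L; in-air after throw: [b3@5:R b2@6:L b1@8:L]
Beat 5 (R): throw ball3 h=4 -> lands@9:R; in-air after throw: [b2@6:L b1@8:L b3@9:R]
Beat 6 (L): throw ball2 h=1 -> lands@7:R; in-air after throw: [b2@7:R b1@8:L b3@9:R]
Beat 7 (R): throw ball2 h=4 -> lands@11:R; in-air after throw: [b1@8:L b3@9:R b2@11:R]
Beat 8 (L): throw ball1 h=2 -> lands@10:L; in-air after throw: [b3@9:R b1@10:L b2@11:R]
Beat 9 (R): throw ball3 h=4 -> lands@13:R; in-air after throw: [b1@10:L b2@11:R b3@13:R]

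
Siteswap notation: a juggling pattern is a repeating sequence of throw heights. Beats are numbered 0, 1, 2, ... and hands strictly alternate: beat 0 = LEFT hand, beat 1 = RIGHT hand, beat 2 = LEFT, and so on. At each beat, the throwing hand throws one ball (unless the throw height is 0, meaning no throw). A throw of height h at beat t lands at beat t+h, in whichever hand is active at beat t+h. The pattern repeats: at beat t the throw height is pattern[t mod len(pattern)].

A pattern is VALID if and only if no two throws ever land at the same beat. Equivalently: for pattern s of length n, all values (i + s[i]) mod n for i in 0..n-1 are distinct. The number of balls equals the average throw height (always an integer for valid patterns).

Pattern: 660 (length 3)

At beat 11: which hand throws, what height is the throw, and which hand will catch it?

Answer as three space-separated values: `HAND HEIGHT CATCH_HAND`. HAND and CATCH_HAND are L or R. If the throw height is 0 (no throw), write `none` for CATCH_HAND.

Beat 11: 11 mod 2 = 1, so hand = R
Throw height = pattern[11 mod 3] = pattern[2] = 0

Answer: R 0 none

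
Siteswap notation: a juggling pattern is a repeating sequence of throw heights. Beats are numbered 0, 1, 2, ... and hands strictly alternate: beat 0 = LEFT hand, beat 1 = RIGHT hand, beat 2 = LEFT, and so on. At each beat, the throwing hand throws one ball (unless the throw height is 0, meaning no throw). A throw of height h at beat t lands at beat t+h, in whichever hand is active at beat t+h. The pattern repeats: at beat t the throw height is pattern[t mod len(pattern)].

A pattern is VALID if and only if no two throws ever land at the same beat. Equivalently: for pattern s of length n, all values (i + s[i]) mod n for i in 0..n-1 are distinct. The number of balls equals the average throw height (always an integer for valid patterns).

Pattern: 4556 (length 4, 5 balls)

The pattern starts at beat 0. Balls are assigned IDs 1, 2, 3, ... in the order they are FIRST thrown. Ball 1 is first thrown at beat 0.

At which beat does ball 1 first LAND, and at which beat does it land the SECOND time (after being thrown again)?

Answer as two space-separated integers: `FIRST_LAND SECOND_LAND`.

Beat 0 (L): throw ball1 h=4 -> lands@4:L; in-air after throw: [b1@4:L]
Beat 1 (R): throw ball2 h=5 -> lands@6:L; in-air after throw: [b1@4:L b2@6:L]
Beat 2 (L): throw ball3 h=5 -> lands@7:R; in-air after throw: [b1@4:L b2@6:L b3@7:R]
Beat 3 (R): throw ball4 h=6 -> lands@9:R; in-air after throw: [b1@4:L b2@6:L b3@7:R b4@9:R]
Beat 4 (L): throw ball1 h=4 -> lands@8:L; in-air after throw: [b2@6:L b3@7:R b1@8:L b4@9:R]
Beat 5 (R): throw ball5 h=5 -> lands@10:L; in-air after throw: [b2@6:L b3@7:R b1@8:L b4@9:R b5@10:L]
Beat 6 (L): throw ball2 h=5 -> lands@11:R; in-air after throw: [b3@7:R b1@8:L b4@9:R b5@10:L b2@11:R]
Beat 7 (R): throw ball3 h=6 -> lands@13:R; in-air after throw: [b1@8:L b4@9:R b5@10:L b2@11:R b3@13:R]
Beat 8 (L): throw ball1 h=4 -> lands@12:L; in-air after throw: [b4@9:R b5@10:L b2@11:R b1@12:L b3@13:R]
Ball 1: thrown@0 h=4 -> first land @4; rethrown@4 h=4 -> second land @8

Answer: 4 8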